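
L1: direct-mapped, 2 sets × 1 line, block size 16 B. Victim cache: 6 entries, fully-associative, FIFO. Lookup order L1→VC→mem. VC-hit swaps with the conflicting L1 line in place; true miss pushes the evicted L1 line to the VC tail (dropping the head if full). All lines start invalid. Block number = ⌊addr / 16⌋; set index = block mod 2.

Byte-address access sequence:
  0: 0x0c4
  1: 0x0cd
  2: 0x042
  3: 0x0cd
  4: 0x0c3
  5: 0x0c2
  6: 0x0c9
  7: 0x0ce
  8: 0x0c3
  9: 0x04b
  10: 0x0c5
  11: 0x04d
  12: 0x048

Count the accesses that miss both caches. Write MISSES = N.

#0 0xc4→b12/s0 MISS; vc=[]
#1 0xcd→b12/s0 L1-HIT; vc=[]
#2 0x42→b4/s0 MISS; vc=[12]
#3 0xcd→b12/s0 VC-HIT; vc=[4]
#4 0xc3→b12/s0 L1-HIT; vc=[4]
#5 0xc2→b12/s0 L1-HIT; vc=[4]
#6 0xc9→b12/s0 L1-HIT; vc=[4]
#7 0xce→b12/s0 L1-HIT; vc=[4]
#8 0xc3→b12/s0 L1-HIT; vc=[4]
#9 0x4b→b4/s0 VC-HIT; vc=[12]
#10 0xc5→b12/s0 VC-HIT; vc=[4]
#11 0x4d→b4/s0 VC-HIT; vc=[12]
#12 0x48→b4/s0 L1-HIT; vc=[12]

MISSES = 2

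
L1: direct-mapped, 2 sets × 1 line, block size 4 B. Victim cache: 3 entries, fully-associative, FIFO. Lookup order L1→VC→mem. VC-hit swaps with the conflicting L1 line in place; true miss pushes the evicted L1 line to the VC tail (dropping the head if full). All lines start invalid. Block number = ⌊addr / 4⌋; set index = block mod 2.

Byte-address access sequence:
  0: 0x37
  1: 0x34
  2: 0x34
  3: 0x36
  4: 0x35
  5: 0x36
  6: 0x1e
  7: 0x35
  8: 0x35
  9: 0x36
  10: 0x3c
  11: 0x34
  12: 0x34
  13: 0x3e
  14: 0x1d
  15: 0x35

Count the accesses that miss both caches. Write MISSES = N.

#0 0x37→b13/s1 MISS; vc=[]
#1 0x34→b13/s1 L1-HIT; vc=[]
#2 0x34→b13/s1 L1-HIT; vc=[]
#3 0x36→b13/s1 L1-HIT; vc=[]
#4 0x35→b13/s1 L1-HIT; vc=[]
#5 0x36→b13/s1 L1-HIT; vc=[]
#6 0x1e→b7/s1 MISS; vc=[13]
#7 0x35→b13/s1 VC-HIT; vc=[7]
#8 0x35→b13/s1 L1-HIT; vc=[7]
#9 0x36→b13/s1 L1-HIT; vc=[7]
#10 0x3c→b15/s1 MISS; vc=[7,13]
#11 0x34→b13/s1 VC-HIT; vc=[7,15]
#12 0x34→b13/s1 L1-HIT; vc=[7,15]
#13 0x3e→b15/s1 VC-HIT; vc=[7,13]
#14 0x1d→b7/s1 VC-HIT; vc=[15,13]
#15 0x35→b13/s1 VC-HIT; vc=[15,7]

MISSES = 3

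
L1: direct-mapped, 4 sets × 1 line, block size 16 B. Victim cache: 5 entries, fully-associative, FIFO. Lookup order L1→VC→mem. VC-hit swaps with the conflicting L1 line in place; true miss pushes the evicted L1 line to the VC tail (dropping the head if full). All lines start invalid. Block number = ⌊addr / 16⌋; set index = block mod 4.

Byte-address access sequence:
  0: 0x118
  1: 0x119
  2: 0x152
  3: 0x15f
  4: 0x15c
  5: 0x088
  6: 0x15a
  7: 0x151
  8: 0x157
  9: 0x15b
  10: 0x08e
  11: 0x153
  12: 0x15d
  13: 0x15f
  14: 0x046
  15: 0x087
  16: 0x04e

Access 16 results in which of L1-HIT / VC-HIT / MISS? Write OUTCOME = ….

OUTCOME = VC-HIT

  [0] addr=0x118 blk=17 s=1: MISS | VC []
  [1] addr=0x119 blk=17 s=1: L1-HIT | VC []
  [2] addr=0x152 blk=21 s=1: MISS | VC [17]
  [3] addr=0x15f blk=21 s=1: L1-HIT | VC [17]
  [4] addr=0x15c blk=21 s=1: L1-HIT | VC [17]
  [5] addr=0x88 blk=8 s=0: MISS | VC [17]
  [6] addr=0x15a blk=21 s=1: L1-HIT | VC [17]
  [7] addr=0x151 blk=21 s=1: L1-HIT | VC [17]
  [8] addr=0x157 blk=21 s=1: L1-HIT | VC [17]
  [9] addr=0x15b blk=21 s=1: L1-HIT | VC [17]
  [10] addr=0x8e blk=8 s=0: L1-HIT | VC [17]
  [11] addr=0x153 blk=21 s=1: L1-HIT | VC [17]
  [12] addr=0x15d blk=21 s=1: L1-HIT | VC [17]
  [13] addr=0x15f blk=21 s=1: L1-HIT | VC [17]
  [14] addr=0x46 blk=4 s=0: MISS | VC [17, 8]
  [15] addr=0x87 blk=8 s=0: VC-HIT | VC [17, 4]
  [16] addr=0x4e blk=4 s=0: VC-HIT | VC [17, 8]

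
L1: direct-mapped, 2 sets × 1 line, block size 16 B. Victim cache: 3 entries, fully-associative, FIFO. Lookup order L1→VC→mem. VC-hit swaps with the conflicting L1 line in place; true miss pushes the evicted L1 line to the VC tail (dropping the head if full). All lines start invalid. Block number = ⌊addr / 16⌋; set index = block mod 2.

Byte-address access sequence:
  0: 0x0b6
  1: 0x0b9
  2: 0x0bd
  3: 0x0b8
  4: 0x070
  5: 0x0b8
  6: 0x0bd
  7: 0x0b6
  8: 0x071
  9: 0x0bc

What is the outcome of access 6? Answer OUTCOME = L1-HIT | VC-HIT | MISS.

OUTCOME = L1-HIT

#0 0xb6→b11/s1 MISS; vc=[]
#1 0xb9→b11/s1 L1-HIT; vc=[]
#2 0xbd→b11/s1 L1-HIT; vc=[]
#3 0xb8→b11/s1 L1-HIT; vc=[]
#4 0x70→b7/s1 MISS; vc=[11]
#5 0xb8→b11/s1 VC-HIT; vc=[7]
#6 0xbd→b11/s1 L1-HIT; vc=[7]
#7 0xb6→b11/s1 L1-HIT; vc=[7]
#8 0x71→b7/s1 VC-HIT; vc=[11]
#9 0xbc→b11/s1 VC-HIT; vc=[7]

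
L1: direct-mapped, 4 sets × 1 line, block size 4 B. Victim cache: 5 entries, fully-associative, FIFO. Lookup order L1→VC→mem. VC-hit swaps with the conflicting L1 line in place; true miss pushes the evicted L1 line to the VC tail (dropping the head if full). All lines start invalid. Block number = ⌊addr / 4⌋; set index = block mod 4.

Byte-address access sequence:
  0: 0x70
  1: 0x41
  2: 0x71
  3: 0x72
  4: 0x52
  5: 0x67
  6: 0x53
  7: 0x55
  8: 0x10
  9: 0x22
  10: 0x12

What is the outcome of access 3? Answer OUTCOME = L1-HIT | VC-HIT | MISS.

#0 0x70→b28/s0 MISS; vc=[]
#1 0x41→b16/s0 MISS; vc=[28]
#2 0x71→b28/s0 VC-HIT; vc=[16]
#3 0x72→b28/s0 L1-HIT; vc=[16]
#4 0x52→b20/s0 MISS; vc=[16,28]
#5 0x67→b25/s1 MISS; vc=[16,28]
#6 0x53→b20/s0 L1-HIT; vc=[16,28]
#7 0x55→b21/s1 MISS; vc=[16,28,25]
#8 0x10→b4/s0 MISS; vc=[16,28,25,20]
#9 0x22→b8/s0 MISS; vc=[16,28,25,20,4]
#10 0x12→b4/s0 VC-HIT; vc=[16,28,25,20,8]

OUTCOME = L1-HIT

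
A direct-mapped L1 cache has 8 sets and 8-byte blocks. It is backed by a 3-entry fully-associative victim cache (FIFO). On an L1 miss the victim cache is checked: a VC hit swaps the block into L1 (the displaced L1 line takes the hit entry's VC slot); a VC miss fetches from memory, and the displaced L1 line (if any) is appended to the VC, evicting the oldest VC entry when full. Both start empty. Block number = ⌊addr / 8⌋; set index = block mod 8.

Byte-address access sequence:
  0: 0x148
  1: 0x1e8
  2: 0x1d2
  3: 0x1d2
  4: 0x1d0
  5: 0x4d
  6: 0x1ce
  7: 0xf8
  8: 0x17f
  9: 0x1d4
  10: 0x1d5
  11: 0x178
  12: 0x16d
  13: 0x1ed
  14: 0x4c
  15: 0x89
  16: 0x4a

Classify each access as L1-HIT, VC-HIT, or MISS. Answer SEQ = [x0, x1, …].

SEQ = [MISS, MISS, MISS, L1-HIT, L1-HIT, MISS, MISS, MISS, MISS, L1-HIT, L1-HIT, L1-HIT, MISS, VC-HIT, VC-HIT, MISS, VC-HIT]

#0 0x148→b41/s1 MISS; vc=[]
#1 0x1e8→b61/s5 MISS; vc=[]
#2 0x1d2→b58/s2 MISS; vc=[]
#3 0x1d2→b58/s2 L1-HIT; vc=[]
#4 0x1d0→b58/s2 L1-HIT; vc=[]
#5 0x4d→b9/s1 MISS; vc=[41]
#6 0x1ce→b57/s1 MISS; vc=[41,9]
#7 0xf8→b31/s7 MISS; vc=[41,9]
#8 0x17f→b47/s7 MISS; vc=[41,9,31]
#9 0x1d4→b58/s2 L1-HIT; vc=[41,9,31]
#10 0x1d5→b58/s2 L1-HIT; vc=[41,9,31]
#11 0x178→b47/s7 L1-HIT; vc=[41,9,31]
#12 0x16d→b45/s5 MISS; vc=[9,31,61]
#13 0x1ed→b61/s5 VC-HIT; vc=[9,31,45]
#14 0x4c→b9/s1 VC-HIT; vc=[57,31,45]
#15 0x89→b17/s1 MISS; vc=[31,45,9]
#16 0x4a→b9/s1 VC-HIT; vc=[31,45,17]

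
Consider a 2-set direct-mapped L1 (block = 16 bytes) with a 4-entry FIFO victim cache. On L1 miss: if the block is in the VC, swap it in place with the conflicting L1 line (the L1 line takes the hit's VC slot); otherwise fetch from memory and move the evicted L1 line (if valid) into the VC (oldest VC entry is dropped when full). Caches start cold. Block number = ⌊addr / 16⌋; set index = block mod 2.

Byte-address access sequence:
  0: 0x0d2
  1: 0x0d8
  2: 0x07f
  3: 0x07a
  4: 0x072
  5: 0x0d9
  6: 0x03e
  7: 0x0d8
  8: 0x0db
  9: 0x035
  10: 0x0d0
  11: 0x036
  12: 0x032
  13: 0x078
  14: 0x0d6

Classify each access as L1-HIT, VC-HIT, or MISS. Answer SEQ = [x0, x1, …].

  [0] addr=0xd2 blk=13 s=1: MISS | VC []
  [1] addr=0xd8 blk=13 s=1: L1-HIT | VC []
  [2] addr=0x7f blk=7 s=1: MISS | VC [13]
  [3] addr=0x7a blk=7 s=1: L1-HIT | VC [13]
  [4] addr=0x72 blk=7 s=1: L1-HIT | VC [13]
  [5] addr=0xd9 blk=13 s=1: VC-HIT | VC [7]
  [6] addr=0x3e blk=3 s=1: MISS | VC [7, 13]
  [7] addr=0xd8 blk=13 s=1: VC-HIT | VC [7, 3]
  [8] addr=0xdb blk=13 s=1: L1-HIT | VC [7, 3]
  [9] addr=0x35 blk=3 s=1: VC-HIT | VC [7, 13]
  [10] addr=0xd0 blk=13 s=1: VC-HIT | VC [7, 3]
  [11] addr=0x36 blk=3 s=1: VC-HIT | VC [7, 13]
  [12] addr=0x32 blk=3 s=1: L1-HIT | VC [7, 13]
  [13] addr=0x78 blk=7 s=1: VC-HIT | VC [3, 13]
  [14] addr=0xd6 blk=13 s=1: VC-HIT | VC [3, 7]

SEQ = [MISS, L1-HIT, MISS, L1-HIT, L1-HIT, VC-HIT, MISS, VC-HIT, L1-HIT, VC-HIT, VC-HIT, VC-HIT, L1-HIT, VC-HIT, VC-HIT]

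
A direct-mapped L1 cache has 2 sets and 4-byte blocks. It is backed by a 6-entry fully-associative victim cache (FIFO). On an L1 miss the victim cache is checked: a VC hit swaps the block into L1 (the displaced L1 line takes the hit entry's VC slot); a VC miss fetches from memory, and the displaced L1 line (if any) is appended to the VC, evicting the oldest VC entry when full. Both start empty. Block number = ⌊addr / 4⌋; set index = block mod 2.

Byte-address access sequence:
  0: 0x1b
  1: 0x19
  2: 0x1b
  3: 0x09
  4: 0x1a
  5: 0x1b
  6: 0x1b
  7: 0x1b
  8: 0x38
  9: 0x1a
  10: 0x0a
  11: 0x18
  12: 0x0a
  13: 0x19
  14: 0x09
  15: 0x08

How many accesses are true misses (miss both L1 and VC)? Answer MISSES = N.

MISSES = 3

#0 0x1b→b6/s0 MISS; vc=[]
#1 0x19→b6/s0 L1-HIT; vc=[]
#2 0x1b→b6/s0 L1-HIT; vc=[]
#3 0x9→b2/s0 MISS; vc=[6]
#4 0x1a→b6/s0 VC-HIT; vc=[2]
#5 0x1b→b6/s0 L1-HIT; vc=[2]
#6 0x1b→b6/s0 L1-HIT; vc=[2]
#7 0x1b→b6/s0 L1-HIT; vc=[2]
#8 0x38→b14/s0 MISS; vc=[2,6]
#9 0x1a→b6/s0 VC-HIT; vc=[2,14]
#10 0xa→b2/s0 VC-HIT; vc=[6,14]
#11 0x18→b6/s0 VC-HIT; vc=[2,14]
#12 0xa→b2/s0 VC-HIT; vc=[6,14]
#13 0x19→b6/s0 VC-HIT; vc=[2,14]
#14 0x9→b2/s0 VC-HIT; vc=[6,14]
#15 0x8→b2/s0 L1-HIT; vc=[6,14]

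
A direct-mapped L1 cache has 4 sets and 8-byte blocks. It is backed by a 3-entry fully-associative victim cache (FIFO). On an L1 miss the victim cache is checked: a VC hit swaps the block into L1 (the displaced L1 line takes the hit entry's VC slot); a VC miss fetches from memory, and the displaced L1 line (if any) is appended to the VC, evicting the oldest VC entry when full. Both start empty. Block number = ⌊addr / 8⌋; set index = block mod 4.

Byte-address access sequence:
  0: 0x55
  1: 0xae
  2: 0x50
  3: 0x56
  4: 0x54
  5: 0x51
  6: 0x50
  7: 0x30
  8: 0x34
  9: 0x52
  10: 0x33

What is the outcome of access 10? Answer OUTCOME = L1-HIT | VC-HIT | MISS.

OUTCOME = VC-HIT

0: 0x55 (blk 10, set 2) → MISS  vc=[]
1: 0xae (blk 21, set 1) → MISS  vc=[]
2: 0x50 (blk 10, set 2) → L1-HIT  vc=[]
3: 0x56 (blk 10, set 2) → L1-HIT  vc=[]
4: 0x54 (blk 10, set 2) → L1-HIT  vc=[]
5: 0x51 (blk 10, set 2) → L1-HIT  vc=[]
6: 0x50 (blk 10, set 2) → L1-HIT  vc=[]
7: 0x30 (blk 6, set 2) → MISS  vc=[10]
8: 0x34 (blk 6, set 2) → L1-HIT  vc=[10]
9: 0x52 (blk 10, set 2) → VC-HIT  vc=[6]
10: 0x33 (blk 6, set 2) → VC-HIT  vc=[10]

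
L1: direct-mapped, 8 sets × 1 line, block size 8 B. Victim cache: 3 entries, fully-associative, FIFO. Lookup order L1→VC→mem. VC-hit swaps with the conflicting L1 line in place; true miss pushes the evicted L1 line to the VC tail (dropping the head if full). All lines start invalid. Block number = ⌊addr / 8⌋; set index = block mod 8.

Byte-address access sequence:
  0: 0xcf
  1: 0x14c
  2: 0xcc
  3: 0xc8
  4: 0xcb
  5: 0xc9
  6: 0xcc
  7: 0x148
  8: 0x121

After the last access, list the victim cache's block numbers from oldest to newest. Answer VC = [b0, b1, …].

0: 0xcf (blk 25, set 1) → MISS  vc=[]
1: 0x14c (blk 41, set 1) → MISS  vc=[25]
2: 0xcc (blk 25, set 1) → VC-HIT  vc=[41]
3: 0xc8 (blk 25, set 1) → L1-HIT  vc=[41]
4: 0xcb (blk 25, set 1) → L1-HIT  vc=[41]
5: 0xc9 (blk 25, set 1) → L1-HIT  vc=[41]
6: 0xcc (blk 25, set 1) → L1-HIT  vc=[41]
7: 0x148 (blk 41, set 1) → VC-HIT  vc=[25]
8: 0x121 (blk 36, set 4) → MISS  vc=[25]

VC = [25]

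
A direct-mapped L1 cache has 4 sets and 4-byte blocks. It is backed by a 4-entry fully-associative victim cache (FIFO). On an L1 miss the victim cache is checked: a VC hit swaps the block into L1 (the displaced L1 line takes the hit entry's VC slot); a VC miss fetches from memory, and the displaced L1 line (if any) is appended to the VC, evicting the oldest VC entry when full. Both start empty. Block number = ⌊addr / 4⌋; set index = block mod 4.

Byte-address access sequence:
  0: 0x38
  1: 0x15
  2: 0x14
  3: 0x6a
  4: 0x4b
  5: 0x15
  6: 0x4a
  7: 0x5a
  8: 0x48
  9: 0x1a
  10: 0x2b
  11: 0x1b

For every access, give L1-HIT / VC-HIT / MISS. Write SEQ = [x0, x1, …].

#0 0x38→b14/s2 MISS; vc=[]
#1 0x15→b5/s1 MISS; vc=[]
#2 0x14→b5/s1 L1-HIT; vc=[]
#3 0x6a→b26/s2 MISS; vc=[14]
#4 0x4b→b18/s2 MISS; vc=[14,26]
#5 0x15→b5/s1 L1-HIT; vc=[14,26]
#6 0x4a→b18/s2 L1-HIT; vc=[14,26]
#7 0x5a→b22/s2 MISS; vc=[14,26,18]
#8 0x48→b18/s2 VC-HIT; vc=[14,26,22]
#9 0x1a→b6/s2 MISS; vc=[14,26,22,18]
#10 0x2b→b10/s2 MISS; vc=[26,22,18,6]
#11 0x1b→b6/s2 VC-HIT; vc=[26,22,18,10]

SEQ = [MISS, MISS, L1-HIT, MISS, MISS, L1-HIT, L1-HIT, MISS, VC-HIT, MISS, MISS, VC-HIT]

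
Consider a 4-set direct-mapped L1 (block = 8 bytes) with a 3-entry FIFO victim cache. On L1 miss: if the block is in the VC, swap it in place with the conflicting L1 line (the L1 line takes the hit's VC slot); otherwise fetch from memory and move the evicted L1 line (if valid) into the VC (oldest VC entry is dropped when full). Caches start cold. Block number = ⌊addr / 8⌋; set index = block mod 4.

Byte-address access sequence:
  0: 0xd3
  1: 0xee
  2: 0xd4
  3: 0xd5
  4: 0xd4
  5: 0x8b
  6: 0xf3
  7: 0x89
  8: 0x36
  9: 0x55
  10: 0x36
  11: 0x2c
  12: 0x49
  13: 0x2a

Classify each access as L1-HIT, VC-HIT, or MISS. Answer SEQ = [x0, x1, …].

SEQ = [MISS, MISS, L1-HIT, L1-HIT, L1-HIT, MISS, MISS, L1-HIT, MISS, MISS, VC-HIT, MISS, MISS, VC-HIT]

  [0] addr=0xd3 blk=26 s=2: MISS | VC []
  [1] addr=0xee blk=29 s=1: MISS | VC []
  [2] addr=0xd4 blk=26 s=2: L1-HIT | VC []
  [3] addr=0xd5 blk=26 s=2: L1-HIT | VC []
  [4] addr=0xd4 blk=26 s=2: L1-HIT | VC []
  [5] addr=0x8b blk=17 s=1: MISS | VC [29]
  [6] addr=0xf3 blk=30 s=2: MISS | VC [29, 26]
  [7] addr=0x89 blk=17 s=1: L1-HIT | VC [29, 26]
  [8] addr=0x36 blk=6 s=2: MISS | VC [29, 26, 30]
  [9] addr=0x55 blk=10 s=2: MISS | VC [26, 30, 6]
  [10] addr=0x36 blk=6 s=2: VC-HIT | VC [26, 30, 10]
  [11] addr=0x2c blk=5 s=1: MISS | VC [30, 10, 17]
  [12] addr=0x49 blk=9 s=1: MISS | VC [10, 17, 5]
  [13] addr=0x2a blk=5 s=1: VC-HIT | VC [10, 17, 9]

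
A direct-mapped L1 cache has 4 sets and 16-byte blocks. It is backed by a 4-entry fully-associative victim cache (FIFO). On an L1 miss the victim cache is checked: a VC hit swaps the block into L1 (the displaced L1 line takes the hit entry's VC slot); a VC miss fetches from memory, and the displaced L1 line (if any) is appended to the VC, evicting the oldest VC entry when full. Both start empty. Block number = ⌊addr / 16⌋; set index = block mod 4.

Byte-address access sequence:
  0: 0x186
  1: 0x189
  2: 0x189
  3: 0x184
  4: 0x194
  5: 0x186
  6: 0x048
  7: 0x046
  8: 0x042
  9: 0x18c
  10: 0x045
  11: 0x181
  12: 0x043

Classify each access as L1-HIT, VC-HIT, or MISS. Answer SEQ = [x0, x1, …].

#0 0x186→b24/s0 MISS; vc=[]
#1 0x189→b24/s0 L1-HIT; vc=[]
#2 0x189→b24/s0 L1-HIT; vc=[]
#3 0x184→b24/s0 L1-HIT; vc=[]
#4 0x194→b25/s1 MISS; vc=[]
#5 0x186→b24/s0 L1-HIT; vc=[]
#6 0x48→b4/s0 MISS; vc=[24]
#7 0x46→b4/s0 L1-HIT; vc=[24]
#8 0x42→b4/s0 L1-HIT; vc=[24]
#9 0x18c→b24/s0 VC-HIT; vc=[4]
#10 0x45→b4/s0 VC-HIT; vc=[24]
#11 0x181→b24/s0 VC-HIT; vc=[4]
#12 0x43→b4/s0 VC-HIT; vc=[24]

SEQ = [MISS, L1-HIT, L1-HIT, L1-HIT, MISS, L1-HIT, MISS, L1-HIT, L1-HIT, VC-HIT, VC-HIT, VC-HIT, VC-HIT]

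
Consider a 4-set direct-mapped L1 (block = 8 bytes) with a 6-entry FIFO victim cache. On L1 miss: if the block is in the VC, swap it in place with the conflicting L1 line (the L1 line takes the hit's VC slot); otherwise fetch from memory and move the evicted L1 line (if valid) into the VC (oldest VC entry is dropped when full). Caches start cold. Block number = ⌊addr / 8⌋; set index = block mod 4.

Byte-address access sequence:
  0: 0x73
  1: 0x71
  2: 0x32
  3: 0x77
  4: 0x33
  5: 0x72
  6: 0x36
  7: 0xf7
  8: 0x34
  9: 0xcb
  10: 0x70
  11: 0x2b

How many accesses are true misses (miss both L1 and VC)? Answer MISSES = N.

MISSES = 5

  [0] addr=0x73 blk=14 s=2: MISS | VC []
  [1] addr=0x71 blk=14 s=2: L1-HIT | VC []
  [2] addr=0x32 blk=6 s=2: MISS | VC [14]
  [3] addr=0x77 blk=14 s=2: VC-HIT | VC [6]
  [4] addr=0x33 blk=6 s=2: VC-HIT | VC [14]
  [5] addr=0x72 blk=14 s=2: VC-HIT | VC [6]
  [6] addr=0x36 blk=6 s=2: VC-HIT | VC [14]
  [7] addr=0xf7 blk=30 s=2: MISS | VC [14, 6]
  [8] addr=0x34 blk=6 s=2: VC-HIT | VC [14, 30]
  [9] addr=0xcb blk=25 s=1: MISS | VC [14, 30]
  [10] addr=0x70 blk=14 s=2: VC-HIT | VC [6, 30]
  [11] addr=0x2b blk=5 s=1: MISS | VC [6, 30, 25]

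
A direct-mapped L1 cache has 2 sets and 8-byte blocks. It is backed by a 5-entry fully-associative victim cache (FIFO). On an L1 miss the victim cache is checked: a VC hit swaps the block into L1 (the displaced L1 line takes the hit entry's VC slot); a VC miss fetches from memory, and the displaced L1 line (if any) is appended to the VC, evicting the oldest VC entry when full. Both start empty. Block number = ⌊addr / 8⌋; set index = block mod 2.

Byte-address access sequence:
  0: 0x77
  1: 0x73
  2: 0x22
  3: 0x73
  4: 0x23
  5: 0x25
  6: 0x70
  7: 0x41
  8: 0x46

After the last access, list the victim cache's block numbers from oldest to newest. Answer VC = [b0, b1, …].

#0 0x77→b14/s0 MISS; vc=[]
#1 0x73→b14/s0 L1-HIT; vc=[]
#2 0x22→b4/s0 MISS; vc=[14]
#3 0x73→b14/s0 VC-HIT; vc=[4]
#4 0x23→b4/s0 VC-HIT; vc=[14]
#5 0x25→b4/s0 L1-HIT; vc=[14]
#6 0x70→b14/s0 VC-HIT; vc=[4]
#7 0x41→b8/s0 MISS; vc=[4,14]
#8 0x46→b8/s0 L1-HIT; vc=[4,14]

VC = [4, 14]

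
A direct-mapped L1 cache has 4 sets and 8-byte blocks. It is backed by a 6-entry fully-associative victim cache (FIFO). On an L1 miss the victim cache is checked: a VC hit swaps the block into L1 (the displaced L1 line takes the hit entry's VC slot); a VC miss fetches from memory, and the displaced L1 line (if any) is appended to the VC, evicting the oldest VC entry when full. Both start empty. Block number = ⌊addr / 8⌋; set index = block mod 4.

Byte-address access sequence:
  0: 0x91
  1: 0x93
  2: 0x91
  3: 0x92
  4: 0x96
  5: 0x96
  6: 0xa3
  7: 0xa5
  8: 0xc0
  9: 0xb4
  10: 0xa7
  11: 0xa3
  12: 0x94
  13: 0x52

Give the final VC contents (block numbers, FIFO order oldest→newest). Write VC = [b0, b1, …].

VC = [24, 22, 18]

#0 0x91→b18/s2 MISS; vc=[]
#1 0x93→b18/s2 L1-HIT; vc=[]
#2 0x91→b18/s2 L1-HIT; vc=[]
#3 0x92→b18/s2 L1-HIT; vc=[]
#4 0x96→b18/s2 L1-HIT; vc=[]
#5 0x96→b18/s2 L1-HIT; vc=[]
#6 0xa3→b20/s0 MISS; vc=[]
#7 0xa5→b20/s0 L1-HIT; vc=[]
#8 0xc0→b24/s0 MISS; vc=[20]
#9 0xb4→b22/s2 MISS; vc=[20,18]
#10 0xa7→b20/s0 VC-HIT; vc=[24,18]
#11 0xa3→b20/s0 L1-HIT; vc=[24,18]
#12 0x94→b18/s2 VC-HIT; vc=[24,22]
#13 0x52→b10/s2 MISS; vc=[24,22,18]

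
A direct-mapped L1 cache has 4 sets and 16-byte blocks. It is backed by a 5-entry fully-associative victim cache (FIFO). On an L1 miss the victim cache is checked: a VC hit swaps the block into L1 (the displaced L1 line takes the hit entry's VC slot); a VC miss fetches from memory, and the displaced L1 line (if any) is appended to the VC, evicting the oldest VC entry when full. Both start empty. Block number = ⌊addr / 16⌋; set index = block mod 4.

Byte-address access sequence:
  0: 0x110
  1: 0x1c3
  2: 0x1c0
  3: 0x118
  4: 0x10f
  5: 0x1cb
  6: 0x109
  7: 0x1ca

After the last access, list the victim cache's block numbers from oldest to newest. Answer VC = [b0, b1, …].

VC = [16]

0: 0x110 (blk 17, set 1) → MISS  vc=[]
1: 0x1c3 (blk 28, set 0) → MISS  vc=[]
2: 0x1c0 (blk 28, set 0) → L1-HIT  vc=[]
3: 0x118 (blk 17, set 1) → L1-HIT  vc=[]
4: 0x10f (blk 16, set 0) → MISS  vc=[28]
5: 0x1cb (blk 28, set 0) → VC-HIT  vc=[16]
6: 0x109 (blk 16, set 0) → VC-HIT  vc=[28]
7: 0x1ca (blk 28, set 0) → VC-HIT  vc=[16]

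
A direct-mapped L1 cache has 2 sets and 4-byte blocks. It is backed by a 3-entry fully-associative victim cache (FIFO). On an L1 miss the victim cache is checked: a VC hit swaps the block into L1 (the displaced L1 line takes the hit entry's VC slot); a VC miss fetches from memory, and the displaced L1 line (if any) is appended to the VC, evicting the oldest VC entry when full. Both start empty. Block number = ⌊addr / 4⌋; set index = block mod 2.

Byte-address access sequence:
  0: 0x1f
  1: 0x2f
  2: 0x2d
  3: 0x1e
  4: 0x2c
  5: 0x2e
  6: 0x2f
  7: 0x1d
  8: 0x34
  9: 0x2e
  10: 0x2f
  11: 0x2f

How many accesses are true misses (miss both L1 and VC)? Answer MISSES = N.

MISSES = 3

  [0] addr=0x1f blk=7 s=1: MISS | VC []
  [1] addr=0x2f blk=11 s=1: MISS | VC [7]
  [2] addr=0x2d blk=11 s=1: L1-HIT | VC [7]
  [3] addr=0x1e blk=7 s=1: VC-HIT | VC [11]
  [4] addr=0x2c blk=11 s=1: VC-HIT | VC [7]
  [5] addr=0x2e blk=11 s=1: L1-HIT | VC [7]
  [6] addr=0x2f blk=11 s=1: L1-HIT | VC [7]
  [7] addr=0x1d blk=7 s=1: VC-HIT | VC [11]
  [8] addr=0x34 blk=13 s=1: MISS | VC [11, 7]
  [9] addr=0x2e blk=11 s=1: VC-HIT | VC [13, 7]
  [10] addr=0x2f blk=11 s=1: L1-HIT | VC [13, 7]
  [11] addr=0x2f blk=11 s=1: L1-HIT | VC [13, 7]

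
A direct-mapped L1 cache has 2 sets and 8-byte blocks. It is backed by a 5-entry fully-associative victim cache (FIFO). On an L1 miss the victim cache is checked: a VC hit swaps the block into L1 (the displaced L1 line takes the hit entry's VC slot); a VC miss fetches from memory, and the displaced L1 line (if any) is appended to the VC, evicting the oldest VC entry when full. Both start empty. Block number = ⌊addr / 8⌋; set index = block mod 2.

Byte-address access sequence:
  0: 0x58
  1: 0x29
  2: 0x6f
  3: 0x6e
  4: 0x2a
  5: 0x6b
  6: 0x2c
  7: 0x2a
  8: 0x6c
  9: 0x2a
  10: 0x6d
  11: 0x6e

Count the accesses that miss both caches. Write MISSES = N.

MISSES = 3

  [0] addr=0x58 blk=11 s=1: MISS | VC []
  [1] addr=0x29 blk=5 s=1: MISS | VC [11]
  [2] addr=0x6f blk=13 s=1: MISS | VC [11, 5]
  [3] addr=0x6e blk=13 s=1: L1-HIT | VC [11, 5]
  [4] addr=0x2a blk=5 s=1: VC-HIT | VC [11, 13]
  [5] addr=0x6b blk=13 s=1: VC-HIT | VC [11, 5]
  [6] addr=0x2c blk=5 s=1: VC-HIT | VC [11, 13]
  [7] addr=0x2a blk=5 s=1: L1-HIT | VC [11, 13]
  [8] addr=0x6c blk=13 s=1: VC-HIT | VC [11, 5]
  [9] addr=0x2a blk=5 s=1: VC-HIT | VC [11, 13]
  [10] addr=0x6d blk=13 s=1: VC-HIT | VC [11, 5]
  [11] addr=0x6e blk=13 s=1: L1-HIT | VC [11, 5]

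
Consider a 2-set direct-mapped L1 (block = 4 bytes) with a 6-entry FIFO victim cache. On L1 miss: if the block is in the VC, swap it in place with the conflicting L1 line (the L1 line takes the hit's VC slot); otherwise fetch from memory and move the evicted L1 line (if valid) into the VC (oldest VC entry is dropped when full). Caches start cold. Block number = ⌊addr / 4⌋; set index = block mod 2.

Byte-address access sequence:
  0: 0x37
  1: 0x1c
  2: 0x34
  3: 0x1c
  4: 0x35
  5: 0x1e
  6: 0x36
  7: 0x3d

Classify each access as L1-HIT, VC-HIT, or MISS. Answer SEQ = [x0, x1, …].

SEQ = [MISS, MISS, VC-HIT, VC-HIT, VC-HIT, VC-HIT, VC-HIT, MISS]

#0 0x37→b13/s1 MISS; vc=[]
#1 0x1c→b7/s1 MISS; vc=[13]
#2 0x34→b13/s1 VC-HIT; vc=[7]
#3 0x1c→b7/s1 VC-HIT; vc=[13]
#4 0x35→b13/s1 VC-HIT; vc=[7]
#5 0x1e→b7/s1 VC-HIT; vc=[13]
#6 0x36→b13/s1 VC-HIT; vc=[7]
#7 0x3d→b15/s1 MISS; vc=[7,13]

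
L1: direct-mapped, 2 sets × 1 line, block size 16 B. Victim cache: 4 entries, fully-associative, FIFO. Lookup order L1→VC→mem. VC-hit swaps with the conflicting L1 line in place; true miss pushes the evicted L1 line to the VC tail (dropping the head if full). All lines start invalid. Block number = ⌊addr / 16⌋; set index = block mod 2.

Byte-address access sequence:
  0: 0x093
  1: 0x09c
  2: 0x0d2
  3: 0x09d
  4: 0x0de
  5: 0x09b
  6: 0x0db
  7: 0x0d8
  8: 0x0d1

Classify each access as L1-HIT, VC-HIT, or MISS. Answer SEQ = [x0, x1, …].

  [0] addr=0x93 blk=9 s=1: MISS | VC []
  [1] addr=0x9c blk=9 s=1: L1-HIT | VC []
  [2] addr=0xd2 blk=13 s=1: MISS | VC [9]
  [3] addr=0x9d blk=9 s=1: VC-HIT | VC [13]
  [4] addr=0xde blk=13 s=1: VC-HIT | VC [9]
  [5] addr=0x9b blk=9 s=1: VC-HIT | VC [13]
  [6] addr=0xdb blk=13 s=1: VC-HIT | VC [9]
  [7] addr=0xd8 blk=13 s=1: L1-HIT | VC [9]
  [8] addr=0xd1 blk=13 s=1: L1-HIT | VC [9]

SEQ = [MISS, L1-HIT, MISS, VC-HIT, VC-HIT, VC-HIT, VC-HIT, L1-HIT, L1-HIT]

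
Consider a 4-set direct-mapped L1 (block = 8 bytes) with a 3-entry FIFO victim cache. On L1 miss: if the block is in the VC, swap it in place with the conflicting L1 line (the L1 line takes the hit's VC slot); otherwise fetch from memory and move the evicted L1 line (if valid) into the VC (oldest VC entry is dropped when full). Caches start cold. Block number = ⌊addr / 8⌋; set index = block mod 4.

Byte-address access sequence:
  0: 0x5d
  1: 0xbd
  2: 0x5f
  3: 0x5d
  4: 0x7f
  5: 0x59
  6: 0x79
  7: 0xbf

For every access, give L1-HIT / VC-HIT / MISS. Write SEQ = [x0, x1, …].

SEQ = [MISS, MISS, VC-HIT, L1-HIT, MISS, VC-HIT, VC-HIT, VC-HIT]

#0 0x5d→b11/s3 MISS; vc=[]
#1 0xbd→b23/s3 MISS; vc=[11]
#2 0x5f→b11/s3 VC-HIT; vc=[23]
#3 0x5d→b11/s3 L1-HIT; vc=[23]
#4 0x7f→b15/s3 MISS; vc=[23,11]
#5 0x59→b11/s3 VC-HIT; vc=[23,15]
#6 0x79→b15/s3 VC-HIT; vc=[23,11]
#7 0xbf→b23/s3 VC-HIT; vc=[15,11]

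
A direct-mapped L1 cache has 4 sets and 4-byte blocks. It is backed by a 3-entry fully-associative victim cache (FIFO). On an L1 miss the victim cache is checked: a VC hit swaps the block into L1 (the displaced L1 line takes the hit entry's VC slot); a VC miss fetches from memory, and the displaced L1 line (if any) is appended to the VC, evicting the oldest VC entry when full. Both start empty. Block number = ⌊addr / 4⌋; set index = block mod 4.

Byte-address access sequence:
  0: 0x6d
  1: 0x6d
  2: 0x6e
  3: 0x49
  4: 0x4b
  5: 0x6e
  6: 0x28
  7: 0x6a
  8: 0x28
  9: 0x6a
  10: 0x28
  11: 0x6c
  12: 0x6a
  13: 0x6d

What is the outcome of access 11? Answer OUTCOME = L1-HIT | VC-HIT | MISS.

OUTCOME = L1-HIT

  [0] addr=0x6d blk=27 s=3: MISS | VC []
  [1] addr=0x6d blk=27 s=3: L1-HIT | VC []
  [2] addr=0x6e blk=27 s=3: L1-HIT | VC []
  [3] addr=0x49 blk=18 s=2: MISS | VC []
  [4] addr=0x4b blk=18 s=2: L1-HIT | VC []
  [5] addr=0x6e blk=27 s=3: L1-HIT | VC []
  [6] addr=0x28 blk=10 s=2: MISS | VC [18]
  [7] addr=0x6a blk=26 s=2: MISS | VC [18, 10]
  [8] addr=0x28 blk=10 s=2: VC-HIT | VC [18, 26]
  [9] addr=0x6a blk=26 s=2: VC-HIT | VC [18, 10]
  [10] addr=0x28 blk=10 s=2: VC-HIT | VC [18, 26]
  [11] addr=0x6c blk=27 s=3: L1-HIT | VC [18, 26]
  [12] addr=0x6a blk=26 s=2: VC-HIT | VC [18, 10]
  [13] addr=0x6d blk=27 s=3: L1-HIT | VC [18, 10]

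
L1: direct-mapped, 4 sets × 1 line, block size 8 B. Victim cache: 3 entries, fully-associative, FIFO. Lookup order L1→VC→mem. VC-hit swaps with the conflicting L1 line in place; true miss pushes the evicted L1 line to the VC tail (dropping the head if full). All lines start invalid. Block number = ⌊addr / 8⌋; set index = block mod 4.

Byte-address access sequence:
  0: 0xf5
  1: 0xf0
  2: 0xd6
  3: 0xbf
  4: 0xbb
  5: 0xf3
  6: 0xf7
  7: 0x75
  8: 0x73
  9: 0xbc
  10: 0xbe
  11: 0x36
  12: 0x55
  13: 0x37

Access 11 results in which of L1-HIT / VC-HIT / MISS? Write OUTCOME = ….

OUTCOME = MISS

  [0] addr=0xf5 blk=30 s=2: MISS | VC []
  [1] addr=0xf0 blk=30 s=2: L1-HIT | VC []
  [2] addr=0xd6 blk=26 s=2: MISS | VC [30]
  [3] addr=0xbf blk=23 s=3: MISS | VC [30]
  [4] addr=0xbb blk=23 s=3: L1-HIT | VC [30]
  [5] addr=0xf3 blk=30 s=2: VC-HIT | VC [26]
  [6] addr=0xf7 blk=30 s=2: L1-HIT | VC [26]
  [7] addr=0x75 blk=14 s=2: MISS | VC [26, 30]
  [8] addr=0x73 blk=14 s=2: L1-HIT | VC [26, 30]
  [9] addr=0xbc blk=23 s=3: L1-HIT | VC [26, 30]
  [10] addr=0xbe blk=23 s=3: L1-HIT | VC [26, 30]
  [11] addr=0x36 blk=6 s=2: MISS | VC [26, 30, 14]
  [12] addr=0x55 blk=10 s=2: MISS | VC [30, 14, 6]
  [13] addr=0x37 blk=6 s=2: VC-HIT | VC [30, 14, 10]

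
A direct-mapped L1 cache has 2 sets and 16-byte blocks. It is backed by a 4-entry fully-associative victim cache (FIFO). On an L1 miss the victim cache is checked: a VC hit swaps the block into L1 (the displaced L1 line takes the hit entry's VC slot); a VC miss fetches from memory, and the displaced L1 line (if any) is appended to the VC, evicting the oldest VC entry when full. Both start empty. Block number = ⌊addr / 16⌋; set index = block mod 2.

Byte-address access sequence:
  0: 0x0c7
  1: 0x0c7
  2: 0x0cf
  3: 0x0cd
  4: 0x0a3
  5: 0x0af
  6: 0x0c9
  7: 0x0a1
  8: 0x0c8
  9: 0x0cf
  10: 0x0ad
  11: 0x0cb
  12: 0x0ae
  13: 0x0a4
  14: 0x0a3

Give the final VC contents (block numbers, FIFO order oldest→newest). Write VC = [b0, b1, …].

VC = [12]

0: 0xc7 (blk 12, set 0) → MISS  vc=[]
1: 0xc7 (blk 12, set 0) → L1-HIT  vc=[]
2: 0xcf (blk 12, set 0) → L1-HIT  vc=[]
3: 0xcd (blk 12, set 0) → L1-HIT  vc=[]
4: 0xa3 (blk 10, set 0) → MISS  vc=[12]
5: 0xaf (blk 10, set 0) → L1-HIT  vc=[12]
6: 0xc9 (blk 12, set 0) → VC-HIT  vc=[10]
7: 0xa1 (blk 10, set 0) → VC-HIT  vc=[12]
8: 0xc8 (blk 12, set 0) → VC-HIT  vc=[10]
9: 0xcf (blk 12, set 0) → L1-HIT  vc=[10]
10: 0xad (blk 10, set 0) → VC-HIT  vc=[12]
11: 0xcb (blk 12, set 0) → VC-HIT  vc=[10]
12: 0xae (blk 10, set 0) → VC-HIT  vc=[12]
13: 0xa4 (blk 10, set 0) → L1-HIT  vc=[12]
14: 0xa3 (blk 10, set 0) → L1-HIT  vc=[12]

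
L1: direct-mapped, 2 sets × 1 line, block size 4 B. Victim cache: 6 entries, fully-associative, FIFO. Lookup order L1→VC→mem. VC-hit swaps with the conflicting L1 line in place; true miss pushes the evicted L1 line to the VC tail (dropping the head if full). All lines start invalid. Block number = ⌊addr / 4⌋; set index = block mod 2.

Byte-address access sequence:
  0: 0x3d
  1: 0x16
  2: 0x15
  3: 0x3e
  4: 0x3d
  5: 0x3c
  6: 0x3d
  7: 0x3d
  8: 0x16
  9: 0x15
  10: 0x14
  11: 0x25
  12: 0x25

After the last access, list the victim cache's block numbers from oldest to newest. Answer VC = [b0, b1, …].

  [0] addr=0x3d blk=15 s=1: MISS | VC []
  [1] addr=0x16 blk=5 s=1: MISS | VC [15]
  [2] addr=0x15 blk=5 s=1: L1-HIT | VC [15]
  [3] addr=0x3e blk=15 s=1: VC-HIT | VC [5]
  [4] addr=0x3d blk=15 s=1: L1-HIT | VC [5]
  [5] addr=0x3c blk=15 s=1: L1-HIT | VC [5]
  [6] addr=0x3d blk=15 s=1: L1-HIT | VC [5]
  [7] addr=0x3d blk=15 s=1: L1-HIT | VC [5]
  [8] addr=0x16 blk=5 s=1: VC-HIT | VC [15]
  [9] addr=0x15 blk=5 s=1: L1-HIT | VC [15]
  [10] addr=0x14 blk=5 s=1: L1-HIT | VC [15]
  [11] addr=0x25 blk=9 s=1: MISS | VC [15, 5]
  [12] addr=0x25 blk=9 s=1: L1-HIT | VC [15, 5]

VC = [15, 5]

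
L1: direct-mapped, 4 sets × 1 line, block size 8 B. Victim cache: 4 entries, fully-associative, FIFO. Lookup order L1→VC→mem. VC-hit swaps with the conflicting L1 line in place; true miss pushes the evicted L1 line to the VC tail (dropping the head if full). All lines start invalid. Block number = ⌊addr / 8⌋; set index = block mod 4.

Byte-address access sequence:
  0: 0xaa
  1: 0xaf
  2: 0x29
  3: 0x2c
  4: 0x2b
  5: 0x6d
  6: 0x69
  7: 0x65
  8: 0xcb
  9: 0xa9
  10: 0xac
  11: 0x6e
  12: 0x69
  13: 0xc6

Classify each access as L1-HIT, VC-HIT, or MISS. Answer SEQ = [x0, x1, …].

SEQ = [MISS, L1-HIT, MISS, L1-HIT, L1-HIT, MISS, L1-HIT, MISS, MISS, VC-HIT, L1-HIT, VC-HIT, L1-HIT, MISS]

#0 0xaa→b21/s1 MISS; vc=[]
#1 0xaf→b21/s1 L1-HIT; vc=[]
#2 0x29→b5/s1 MISS; vc=[21]
#3 0x2c→b5/s1 L1-HIT; vc=[21]
#4 0x2b→b5/s1 L1-HIT; vc=[21]
#5 0x6d→b13/s1 MISS; vc=[21,5]
#6 0x69→b13/s1 L1-HIT; vc=[21,5]
#7 0x65→b12/s0 MISS; vc=[21,5]
#8 0xcb→b25/s1 MISS; vc=[21,5,13]
#9 0xa9→b21/s1 VC-HIT; vc=[25,5,13]
#10 0xac→b21/s1 L1-HIT; vc=[25,5,13]
#11 0x6e→b13/s1 VC-HIT; vc=[25,5,21]
#12 0x69→b13/s1 L1-HIT; vc=[25,5,21]
#13 0xc6→b24/s0 MISS; vc=[25,5,21,12]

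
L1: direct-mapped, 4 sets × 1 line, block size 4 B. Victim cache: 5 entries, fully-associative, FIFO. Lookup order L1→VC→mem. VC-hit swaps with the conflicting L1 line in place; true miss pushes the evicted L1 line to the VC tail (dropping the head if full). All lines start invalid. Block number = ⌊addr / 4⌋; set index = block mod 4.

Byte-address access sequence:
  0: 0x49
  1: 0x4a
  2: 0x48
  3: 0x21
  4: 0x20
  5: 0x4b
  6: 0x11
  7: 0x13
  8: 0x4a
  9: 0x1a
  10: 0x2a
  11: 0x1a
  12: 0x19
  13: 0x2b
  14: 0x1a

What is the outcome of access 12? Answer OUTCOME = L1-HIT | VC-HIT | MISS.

#0 0x49→b18/s2 MISS; vc=[]
#1 0x4a→b18/s2 L1-HIT; vc=[]
#2 0x48→b18/s2 L1-HIT; vc=[]
#3 0x21→b8/s0 MISS; vc=[]
#4 0x20→b8/s0 L1-HIT; vc=[]
#5 0x4b→b18/s2 L1-HIT; vc=[]
#6 0x11→b4/s0 MISS; vc=[8]
#7 0x13→b4/s0 L1-HIT; vc=[8]
#8 0x4a→b18/s2 L1-HIT; vc=[8]
#9 0x1a→b6/s2 MISS; vc=[8,18]
#10 0x2a→b10/s2 MISS; vc=[8,18,6]
#11 0x1a→b6/s2 VC-HIT; vc=[8,18,10]
#12 0x19→b6/s2 L1-HIT; vc=[8,18,10]
#13 0x2b→b10/s2 VC-HIT; vc=[8,18,6]
#14 0x1a→b6/s2 VC-HIT; vc=[8,18,10]

OUTCOME = L1-HIT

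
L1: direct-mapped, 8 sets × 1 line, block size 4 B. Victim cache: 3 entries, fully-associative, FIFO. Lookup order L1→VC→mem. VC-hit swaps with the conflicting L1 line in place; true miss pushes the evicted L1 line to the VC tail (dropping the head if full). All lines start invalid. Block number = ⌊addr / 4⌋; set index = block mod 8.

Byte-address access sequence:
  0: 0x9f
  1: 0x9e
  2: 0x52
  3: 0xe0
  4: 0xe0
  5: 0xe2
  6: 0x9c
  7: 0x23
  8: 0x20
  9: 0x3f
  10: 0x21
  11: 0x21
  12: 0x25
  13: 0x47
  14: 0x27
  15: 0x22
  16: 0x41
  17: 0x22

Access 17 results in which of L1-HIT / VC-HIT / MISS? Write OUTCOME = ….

OUTCOME = VC-HIT

  [0] addr=0x9f blk=39 s=7: MISS | VC []
  [1] addr=0x9e blk=39 s=7: L1-HIT | VC []
  [2] addr=0x52 blk=20 s=4: MISS | VC []
  [3] addr=0xe0 blk=56 s=0: MISS | VC []
  [4] addr=0xe0 blk=56 s=0: L1-HIT | VC []
  [5] addr=0xe2 blk=56 s=0: L1-HIT | VC []
  [6] addr=0x9c blk=39 s=7: L1-HIT | VC []
  [7] addr=0x23 blk=8 s=0: MISS | VC [56]
  [8] addr=0x20 blk=8 s=0: L1-HIT | VC [56]
  [9] addr=0x3f blk=15 s=7: MISS | VC [56, 39]
  [10] addr=0x21 blk=8 s=0: L1-HIT | VC [56, 39]
  [11] addr=0x21 blk=8 s=0: L1-HIT | VC [56, 39]
  [12] addr=0x25 blk=9 s=1: MISS | VC [56, 39]
  [13] addr=0x47 blk=17 s=1: MISS | VC [56, 39, 9]
  [14] addr=0x27 blk=9 s=1: VC-HIT | VC [56, 39, 17]
  [15] addr=0x22 blk=8 s=0: L1-HIT | VC [56, 39, 17]
  [16] addr=0x41 blk=16 s=0: MISS | VC [39, 17, 8]
  [17] addr=0x22 blk=8 s=0: VC-HIT | VC [39, 17, 16]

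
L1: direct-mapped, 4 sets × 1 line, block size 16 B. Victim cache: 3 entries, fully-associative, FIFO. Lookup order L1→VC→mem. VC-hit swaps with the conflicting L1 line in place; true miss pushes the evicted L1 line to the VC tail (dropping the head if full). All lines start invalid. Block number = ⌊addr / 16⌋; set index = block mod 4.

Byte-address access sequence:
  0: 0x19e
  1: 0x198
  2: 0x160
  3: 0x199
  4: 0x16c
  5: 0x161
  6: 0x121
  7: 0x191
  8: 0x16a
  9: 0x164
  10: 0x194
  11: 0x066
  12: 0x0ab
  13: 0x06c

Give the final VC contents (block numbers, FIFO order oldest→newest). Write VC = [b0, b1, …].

VC = [18, 22, 10]

0: 0x19e (blk 25, set 1) → MISS  vc=[]
1: 0x198 (blk 25, set 1) → L1-HIT  vc=[]
2: 0x160 (blk 22, set 2) → MISS  vc=[]
3: 0x199 (blk 25, set 1) → L1-HIT  vc=[]
4: 0x16c (blk 22, set 2) → L1-HIT  vc=[]
5: 0x161 (blk 22, set 2) → L1-HIT  vc=[]
6: 0x121 (blk 18, set 2) → MISS  vc=[22]
7: 0x191 (blk 25, set 1) → L1-HIT  vc=[22]
8: 0x16a (blk 22, set 2) → VC-HIT  vc=[18]
9: 0x164 (blk 22, set 2) → L1-HIT  vc=[18]
10: 0x194 (blk 25, set 1) → L1-HIT  vc=[18]
11: 0x66 (blk 6, set 2) → MISS  vc=[18, 22]
12: 0xab (blk 10, set 2) → MISS  vc=[18, 22, 6]
13: 0x6c (blk 6, set 2) → VC-HIT  vc=[18, 22, 10]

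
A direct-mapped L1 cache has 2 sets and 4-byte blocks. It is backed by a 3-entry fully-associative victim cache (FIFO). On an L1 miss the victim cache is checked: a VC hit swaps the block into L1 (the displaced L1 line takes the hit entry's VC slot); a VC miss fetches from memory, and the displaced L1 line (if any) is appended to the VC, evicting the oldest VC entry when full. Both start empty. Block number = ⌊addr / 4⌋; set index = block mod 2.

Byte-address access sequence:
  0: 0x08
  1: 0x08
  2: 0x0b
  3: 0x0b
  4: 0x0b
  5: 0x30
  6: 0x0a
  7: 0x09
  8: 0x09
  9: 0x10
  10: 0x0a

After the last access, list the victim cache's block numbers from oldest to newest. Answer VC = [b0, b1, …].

VC = [12, 4]

#0 0x8→b2/s0 MISS; vc=[]
#1 0x8→b2/s0 L1-HIT; vc=[]
#2 0xb→b2/s0 L1-HIT; vc=[]
#3 0xb→b2/s0 L1-HIT; vc=[]
#4 0xb→b2/s0 L1-HIT; vc=[]
#5 0x30→b12/s0 MISS; vc=[2]
#6 0xa→b2/s0 VC-HIT; vc=[12]
#7 0x9→b2/s0 L1-HIT; vc=[12]
#8 0x9→b2/s0 L1-HIT; vc=[12]
#9 0x10→b4/s0 MISS; vc=[12,2]
#10 0xa→b2/s0 VC-HIT; vc=[12,4]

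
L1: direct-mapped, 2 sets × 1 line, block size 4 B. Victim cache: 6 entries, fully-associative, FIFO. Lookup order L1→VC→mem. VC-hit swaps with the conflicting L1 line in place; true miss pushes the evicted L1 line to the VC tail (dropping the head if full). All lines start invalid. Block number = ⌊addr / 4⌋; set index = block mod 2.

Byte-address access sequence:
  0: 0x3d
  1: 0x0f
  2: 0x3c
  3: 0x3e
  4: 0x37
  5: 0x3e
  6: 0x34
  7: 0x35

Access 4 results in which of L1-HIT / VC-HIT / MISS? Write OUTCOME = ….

OUTCOME = MISS

  [0] addr=0x3d blk=15 s=1: MISS | VC []
  [1] addr=0xf blk=3 s=1: MISS | VC [15]
  [2] addr=0x3c blk=15 s=1: VC-HIT | VC [3]
  [3] addr=0x3e blk=15 s=1: L1-HIT | VC [3]
  [4] addr=0x37 blk=13 s=1: MISS | VC [3, 15]
  [5] addr=0x3e blk=15 s=1: VC-HIT | VC [3, 13]
  [6] addr=0x34 blk=13 s=1: VC-HIT | VC [3, 15]
  [7] addr=0x35 blk=13 s=1: L1-HIT | VC [3, 15]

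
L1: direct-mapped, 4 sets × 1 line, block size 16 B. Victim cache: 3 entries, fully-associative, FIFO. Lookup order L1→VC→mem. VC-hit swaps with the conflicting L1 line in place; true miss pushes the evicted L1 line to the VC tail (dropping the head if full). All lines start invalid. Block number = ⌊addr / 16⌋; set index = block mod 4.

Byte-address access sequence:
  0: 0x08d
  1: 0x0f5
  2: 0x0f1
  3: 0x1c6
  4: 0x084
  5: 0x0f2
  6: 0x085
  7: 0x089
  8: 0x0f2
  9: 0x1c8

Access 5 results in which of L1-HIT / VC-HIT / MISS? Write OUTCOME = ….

OUTCOME = L1-HIT

0: 0x8d (blk 8, set 0) → MISS  vc=[]
1: 0xf5 (blk 15, set 3) → MISS  vc=[]
2: 0xf1 (blk 15, set 3) → L1-HIT  vc=[]
3: 0x1c6 (blk 28, set 0) → MISS  vc=[8]
4: 0x84 (blk 8, set 0) → VC-HIT  vc=[28]
5: 0xf2 (blk 15, set 3) → L1-HIT  vc=[28]
6: 0x85 (blk 8, set 0) → L1-HIT  vc=[28]
7: 0x89 (blk 8, set 0) → L1-HIT  vc=[28]
8: 0xf2 (blk 15, set 3) → L1-HIT  vc=[28]
9: 0x1c8 (blk 28, set 0) → VC-HIT  vc=[8]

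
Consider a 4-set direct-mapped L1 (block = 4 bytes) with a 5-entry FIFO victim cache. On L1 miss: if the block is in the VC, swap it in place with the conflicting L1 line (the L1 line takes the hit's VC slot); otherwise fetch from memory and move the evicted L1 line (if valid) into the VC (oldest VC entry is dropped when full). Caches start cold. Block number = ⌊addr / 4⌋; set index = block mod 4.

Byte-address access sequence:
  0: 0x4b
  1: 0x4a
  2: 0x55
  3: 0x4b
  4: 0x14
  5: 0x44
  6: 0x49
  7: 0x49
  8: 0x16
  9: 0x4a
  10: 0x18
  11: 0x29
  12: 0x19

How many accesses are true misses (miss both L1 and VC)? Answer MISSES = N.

#0 0x4b→b18/s2 MISS; vc=[]
#1 0x4a→b18/s2 L1-HIT; vc=[]
#2 0x55→b21/s1 MISS; vc=[]
#3 0x4b→b18/s2 L1-HIT; vc=[]
#4 0x14→b5/s1 MISS; vc=[21]
#5 0x44→b17/s1 MISS; vc=[21,5]
#6 0x49→b18/s2 L1-HIT; vc=[21,5]
#7 0x49→b18/s2 L1-HIT; vc=[21,5]
#8 0x16→b5/s1 VC-HIT; vc=[21,17]
#9 0x4a→b18/s2 L1-HIT; vc=[21,17]
#10 0x18→b6/s2 MISS; vc=[21,17,18]
#11 0x29→b10/s2 MISS; vc=[21,17,18,6]
#12 0x19→b6/s2 VC-HIT; vc=[21,17,18,10]

MISSES = 6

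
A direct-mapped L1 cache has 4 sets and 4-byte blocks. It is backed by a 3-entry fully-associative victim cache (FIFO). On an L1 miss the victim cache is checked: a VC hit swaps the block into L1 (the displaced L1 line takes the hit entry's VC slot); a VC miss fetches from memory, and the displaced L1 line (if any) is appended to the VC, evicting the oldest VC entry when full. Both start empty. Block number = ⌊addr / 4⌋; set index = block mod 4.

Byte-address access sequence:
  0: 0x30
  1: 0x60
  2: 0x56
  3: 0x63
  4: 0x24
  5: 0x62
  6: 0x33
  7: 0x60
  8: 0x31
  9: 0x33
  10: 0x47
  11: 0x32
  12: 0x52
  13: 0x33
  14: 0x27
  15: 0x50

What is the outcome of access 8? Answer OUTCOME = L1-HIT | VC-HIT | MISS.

#0 0x30→b12/s0 MISS; vc=[]
#1 0x60→b24/s0 MISS; vc=[12]
#2 0x56→b21/s1 MISS; vc=[12]
#3 0x63→b24/s0 L1-HIT; vc=[12]
#4 0x24→b9/s1 MISS; vc=[12,21]
#5 0x62→b24/s0 L1-HIT; vc=[12,21]
#6 0x33→b12/s0 VC-HIT; vc=[24,21]
#7 0x60→b24/s0 VC-HIT; vc=[12,21]
#8 0x31→b12/s0 VC-HIT; vc=[24,21]
#9 0x33→b12/s0 L1-HIT; vc=[24,21]
#10 0x47→b17/s1 MISS; vc=[24,21,9]
#11 0x32→b12/s0 L1-HIT; vc=[24,21,9]
#12 0x52→b20/s0 MISS; vc=[21,9,12]
#13 0x33→b12/s0 VC-HIT; vc=[21,9,20]
#14 0x27→b9/s1 VC-HIT; vc=[21,17,20]
#15 0x50→b20/s0 VC-HIT; vc=[21,17,12]

OUTCOME = VC-HIT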